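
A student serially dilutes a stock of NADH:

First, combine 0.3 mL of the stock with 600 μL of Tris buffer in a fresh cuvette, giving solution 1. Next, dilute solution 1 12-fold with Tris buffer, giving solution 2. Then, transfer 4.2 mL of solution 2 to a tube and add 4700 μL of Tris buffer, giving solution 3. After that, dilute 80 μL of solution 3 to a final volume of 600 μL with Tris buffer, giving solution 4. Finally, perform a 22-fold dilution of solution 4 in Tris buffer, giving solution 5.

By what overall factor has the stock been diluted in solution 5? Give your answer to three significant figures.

1.26 × 10^4

Step 1: 0.3 mL + 600 μL = 0.9 mL total → factor 0.9/0.3 = 3
Step 2: 12-fold → factor 12
Step 3: 4.2 mL + 4700 μL = 8.9 mL total → factor 8.9/4.2 = 2.119
Step 4: 80 μL brought to 600 μL → factor 600/80 = 7.5
Step 5: 22-fold → factor 22
Overall dilution factor = 3 × 12 × 2.119 × 7.5 × 22 = 12587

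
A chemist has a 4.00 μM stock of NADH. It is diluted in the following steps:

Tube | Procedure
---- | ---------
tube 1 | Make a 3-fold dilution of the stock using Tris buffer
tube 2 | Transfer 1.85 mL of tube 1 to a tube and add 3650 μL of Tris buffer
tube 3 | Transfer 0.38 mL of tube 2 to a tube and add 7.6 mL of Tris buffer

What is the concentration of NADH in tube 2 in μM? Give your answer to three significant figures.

0.448 μM

Step 1: 3-fold → factor 3
Step 2: 1.85 mL + 3650 μL = 5.5 mL total → factor 5.5/1.85 = 2.973
Dilution factor through tube 2 = 3 × 2.973 = 8.9189
[tube 2] = 4.00 μM / 8.9189 = 0.448 μM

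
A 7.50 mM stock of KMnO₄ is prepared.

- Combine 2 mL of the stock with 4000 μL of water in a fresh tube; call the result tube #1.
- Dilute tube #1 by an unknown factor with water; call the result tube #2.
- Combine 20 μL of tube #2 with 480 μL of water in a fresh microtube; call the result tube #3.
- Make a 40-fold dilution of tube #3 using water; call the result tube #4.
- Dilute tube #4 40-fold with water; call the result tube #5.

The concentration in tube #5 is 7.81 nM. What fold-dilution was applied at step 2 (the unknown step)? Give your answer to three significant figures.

Step 1: 2 mL + 4000 μL = 6 mL total → factor 6/2 = 3
Step 2: unknown factor x
Step 3: 20 μL + 480 μL = 500 μL total → factor 500/20 = 25
Step 4: 40-fold → factor 40
Step 5: 40-fold → factor 40
Product of known-step factors = 1.2 × 10^5
Overall factor = 7.50 mM / (7.81 nM) = 9.6031 × 10^5
x = 9.6031 × 10^5 / 1.2 × 10^5 = 8.00

8.00-fold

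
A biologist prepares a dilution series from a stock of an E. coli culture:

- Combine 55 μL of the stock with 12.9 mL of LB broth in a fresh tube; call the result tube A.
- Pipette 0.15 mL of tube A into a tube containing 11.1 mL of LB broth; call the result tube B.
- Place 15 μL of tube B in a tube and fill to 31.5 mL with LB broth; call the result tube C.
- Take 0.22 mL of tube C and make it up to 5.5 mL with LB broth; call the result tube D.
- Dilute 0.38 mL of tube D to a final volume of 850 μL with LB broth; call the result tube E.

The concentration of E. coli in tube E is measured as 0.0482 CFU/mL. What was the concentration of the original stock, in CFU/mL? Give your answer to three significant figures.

1.00 × 10^8 CFU/mL

Step 1: 55 μL + 12.9 mL = 12955 μL total → factor 12955/55 = 235.55
Step 2: 0.15 mL + 11.1 mL = 11.25 mL total → factor 11.25/0.15 = 75
Step 3: 15 μL brought to 31.5 mL → factor 31500/15 = 2100
Step 4: 0.22 mL brought to 5.5 mL → factor 5.5/0.22 = 25
Step 5: 0.38 mL brought to 850 μL → factor 0.85/0.38 = 2.2368
Overall dilution factor = 235.55 × 75 × 2100 × 25 × 2.2368 = 2.0746 × 10^9
Stock = 0.0482 CFU/mL × 2.0746 × 10^9 = 1.00 × 10^8 CFU/mL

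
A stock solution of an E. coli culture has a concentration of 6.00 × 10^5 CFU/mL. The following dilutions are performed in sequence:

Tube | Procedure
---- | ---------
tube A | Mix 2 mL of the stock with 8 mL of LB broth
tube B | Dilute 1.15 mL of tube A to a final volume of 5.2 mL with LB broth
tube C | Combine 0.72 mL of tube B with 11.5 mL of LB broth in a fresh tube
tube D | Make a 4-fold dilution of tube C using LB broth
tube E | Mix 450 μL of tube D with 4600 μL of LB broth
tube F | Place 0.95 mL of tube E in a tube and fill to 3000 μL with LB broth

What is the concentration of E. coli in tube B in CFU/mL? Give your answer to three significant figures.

2.65 × 10^4 CFU/mL

Step 1: 2 mL + 8 mL = 10 mL total → factor 10/2 = 5
Step 2: 1.15 mL brought to 5.2 mL → factor 5.2/1.15 = 4.5217
Dilution factor through tube B = 5 × 4.5217 = 22.609
[tube B] = 6.00 × 10^5 CFU/mL / 22.609 = 2.65 × 10^4 CFU/mL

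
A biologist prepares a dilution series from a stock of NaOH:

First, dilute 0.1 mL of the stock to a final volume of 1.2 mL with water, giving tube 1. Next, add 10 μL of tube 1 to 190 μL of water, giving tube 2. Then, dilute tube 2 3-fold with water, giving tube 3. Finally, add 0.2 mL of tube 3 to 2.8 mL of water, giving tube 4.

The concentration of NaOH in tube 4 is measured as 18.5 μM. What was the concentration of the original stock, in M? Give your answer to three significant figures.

Step 1: 0.1 mL brought to 1.2 mL → factor 1.2/0.1 = 12
Step 2: 10 μL + 190 μL = 200 μL total → factor 200/10 = 20
Step 3: 3-fold → factor 3
Step 4: 0.2 mL + 2.8 mL = 3 mL total → factor 3/0.2 = 15
Overall dilution factor = 12 × 20 × 3 × 15 = 10800
Stock = 18.5 μM × 10800 = 1.998 × 10^5 μM = 0.200 M

0.200 M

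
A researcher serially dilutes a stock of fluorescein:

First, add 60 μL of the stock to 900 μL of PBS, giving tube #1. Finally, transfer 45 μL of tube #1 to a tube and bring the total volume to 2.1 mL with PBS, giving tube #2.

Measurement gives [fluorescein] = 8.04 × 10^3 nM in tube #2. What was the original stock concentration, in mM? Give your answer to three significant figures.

6.00 mM

Step 1: 60 μL + 900 μL = 960 μL total → factor 960/60 = 16
Step 2: 45 μL brought to 2.1 mL → factor 2100/45 = 46.667
Overall dilution factor = 16 × 46.667 = 746.67
Stock = 8.04 × 10^3 nM × 746.67 = 6.003 × 10^6 nM = 6.00 mM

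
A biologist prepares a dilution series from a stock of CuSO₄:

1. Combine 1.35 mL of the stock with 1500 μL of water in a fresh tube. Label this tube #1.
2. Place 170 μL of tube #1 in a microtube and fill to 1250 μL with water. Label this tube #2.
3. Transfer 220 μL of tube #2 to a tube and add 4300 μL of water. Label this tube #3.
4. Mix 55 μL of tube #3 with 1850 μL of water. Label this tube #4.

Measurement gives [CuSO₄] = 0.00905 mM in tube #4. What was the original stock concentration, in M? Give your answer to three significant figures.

0.100 M

Step 1: 1.35 mL + 1500 μL = 2.85 mL total → factor 2.85/1.35 = 2.1111
Step 2: 170 μL brought to 1250 μL → factor 1250/170 = 7.3529
Step 3: 220 μL + 4300 μL = 4520 μL total → factor 4520/220 = 20.545
Step 4: 55 μL + 1850 μL = 1905 μL total → factor 1905/55 = 34.636
Overall dilution factor = 2.1111 × 7.3529 × 20.545 × 34.636 = 11046
Stock = 0.00905 mM × 11046 = 99.97 mM = 0.100 M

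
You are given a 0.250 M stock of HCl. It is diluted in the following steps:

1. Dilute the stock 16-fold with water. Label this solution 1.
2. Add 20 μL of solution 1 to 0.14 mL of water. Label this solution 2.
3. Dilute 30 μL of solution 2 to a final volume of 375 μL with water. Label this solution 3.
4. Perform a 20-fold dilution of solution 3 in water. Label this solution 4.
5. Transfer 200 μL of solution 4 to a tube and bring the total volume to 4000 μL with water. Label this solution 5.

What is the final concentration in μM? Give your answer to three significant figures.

Step 1: 16-fold → factor 16
Step 2: 20 μL + 0.14 mL = 160 μL total → factor 160/20 = 8
Step 3: 30 μL brought to 375 μL → factor 375/30 = 12.5
Step 4: 20-fold → factor 20
Step 5: 200 μL brought to 4000 μL → factor 4000/200 = 20
Overall dilution factor = 16 × 8 × 12.5 × 20 × 20 = 6.4 × 10^5
Final = 0.250 M / 6.4 × 10^5 = 3.906 × 10^-7 M = 0.391 μM

0.391 μM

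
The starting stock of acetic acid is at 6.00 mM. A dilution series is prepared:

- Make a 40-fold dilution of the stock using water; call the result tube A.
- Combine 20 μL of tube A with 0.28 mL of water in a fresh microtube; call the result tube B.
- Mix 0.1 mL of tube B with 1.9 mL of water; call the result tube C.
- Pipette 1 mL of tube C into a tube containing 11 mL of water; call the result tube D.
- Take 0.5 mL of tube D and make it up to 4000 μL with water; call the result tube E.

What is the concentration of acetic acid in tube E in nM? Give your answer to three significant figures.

Step 1: 40-fold → factor 40
Step 2: 20 μL + 0.28 mL = 300 μL total → factor 300/20 = 15
Step 3: 0.1 mL + 1.9 mL = 2 mL total → factor 2/0.1 = 20
Step 4: 1 mL + 11 mL = 12 mL total → factor 12/1 = 12
Step 5: 0.5 mL brought to 4000 μL → factor 4/0.5 = 8
Overall dilution factor = 40 × 15 × 20 × 12 × 8 = 1.152 × 10^6
Final = 6.00 mM / 1.152 × 10^6 = 5.208 × 10^-6 mM = 5.21 nM

5.21 nM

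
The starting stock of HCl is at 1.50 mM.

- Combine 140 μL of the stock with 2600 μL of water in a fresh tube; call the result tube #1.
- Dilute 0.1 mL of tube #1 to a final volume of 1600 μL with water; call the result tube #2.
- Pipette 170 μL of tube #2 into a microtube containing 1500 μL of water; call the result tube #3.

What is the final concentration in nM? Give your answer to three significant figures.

Step 1: 140 μL + 2600 μL = 2740 μL total → factor 2740/140 = 19.571
Step 2: 0.1 mL brought to 1600 μL → factor 1.6/0.1 = 16
Step 3: 170 μL + 1500 μL = 1670 μL total → factor 1670/170 = 9.8235
Overall dilution factor = 19.571 × 16 × 9.8235 = 3076.2
Final = 1.50 mM / 3076.2 = 0.0004876 mM = 488 nM

488 nM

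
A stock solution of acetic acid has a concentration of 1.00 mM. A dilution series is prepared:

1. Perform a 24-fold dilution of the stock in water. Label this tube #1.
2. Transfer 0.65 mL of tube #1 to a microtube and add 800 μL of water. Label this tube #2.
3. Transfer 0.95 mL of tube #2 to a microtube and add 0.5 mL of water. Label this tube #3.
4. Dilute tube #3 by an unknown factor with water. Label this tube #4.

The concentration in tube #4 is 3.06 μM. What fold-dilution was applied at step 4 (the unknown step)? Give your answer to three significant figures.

Step 1: 24-fold → factor 24
Step 2: 0.65 mL + 800 μL = 1.45 mL total → factor 1.45/0.65 = 2.2308
Step 3: 0.95 mL + 0.5 mL = 1.45 mL total → factor 1.45/0.95 = 1.5263
Step 4: unknown factor x
Product of known-step factors = 81.717
Overall factor = 1.00 mM / (3.06 μM) = 326.8
x = 326.8 / 81.717 = 4.00

4.00-fold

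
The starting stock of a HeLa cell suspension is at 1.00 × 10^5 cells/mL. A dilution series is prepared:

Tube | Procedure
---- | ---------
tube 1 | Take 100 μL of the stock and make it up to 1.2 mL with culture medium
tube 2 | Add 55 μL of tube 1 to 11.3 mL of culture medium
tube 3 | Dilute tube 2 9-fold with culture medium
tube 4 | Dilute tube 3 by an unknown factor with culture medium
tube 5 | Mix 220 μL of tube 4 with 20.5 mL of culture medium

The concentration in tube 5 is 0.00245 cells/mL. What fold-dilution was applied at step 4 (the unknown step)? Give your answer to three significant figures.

Step 1: 100 μL brought to 1.2 mL → factor 1200/100 = 12
Step 2: 55 μL + 11.3 mL = 11355 μL total → factor 11355/55 = 206.45
Step 3: 9-fold → factor 9
Step 4: unknown factor x
Step 5: 220 μL + 20.5 mL = 20720 μL total → factor 20720/220 = 94.182
Product of known-step factors = 2.1 × 10^6
Overall factor = 1.00 × 10^5 cells/mL / (0.00245 cells/mL) = 4.0816 × 10^7
x = 4.0816 × 10^7 / 2.1 × 10^6 = 19.4

19.4-fold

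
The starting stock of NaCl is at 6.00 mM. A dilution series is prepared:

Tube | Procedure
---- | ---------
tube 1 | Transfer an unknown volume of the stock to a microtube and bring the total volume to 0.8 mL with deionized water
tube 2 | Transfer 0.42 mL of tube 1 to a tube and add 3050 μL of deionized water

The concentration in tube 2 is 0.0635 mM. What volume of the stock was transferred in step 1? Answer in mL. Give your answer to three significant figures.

Step 1: v brought to 0.8 mL → factor = 0.8 mL/v
Step 2: 0.42 mL + 3050 μL = 3.47 mL total → factor 3.47/0.42 = 8.2619
Product of known-step factors = 8.2619
Overall factor = 6.00 mM / (0.0635 mM) = 94.488
Step-1 factor = 94.488 / 8.2619 = 11.437
v = 0.8 mL / 11.437 = 0.0700 mL

0.0700 mL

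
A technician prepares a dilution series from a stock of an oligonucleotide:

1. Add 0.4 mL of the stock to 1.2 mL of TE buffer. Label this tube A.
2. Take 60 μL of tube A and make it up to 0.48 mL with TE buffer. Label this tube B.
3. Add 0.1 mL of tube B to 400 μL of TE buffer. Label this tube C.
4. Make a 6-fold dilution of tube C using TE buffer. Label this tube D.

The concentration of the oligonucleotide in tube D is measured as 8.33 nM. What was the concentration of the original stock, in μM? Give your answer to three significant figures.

8.00 μM

Step 1: 0.4 mL + 1.2 mL = 1.6 mL total → factor 1.6/0.4 = 4
Step 2: 60 μL brought to 0.48 mL → factor 480/60 = 8
Step 3: 0.1 mL + 400 μL = 0.5 mL total → factor 0.5/0.1 = 5
Step 4: 6-fold → factor 6
Overall dilution factor = 4 × 8 × 5 × 6 = 960
Stock = 8.33 nM × 960 = 7997 nM = 8.00 μM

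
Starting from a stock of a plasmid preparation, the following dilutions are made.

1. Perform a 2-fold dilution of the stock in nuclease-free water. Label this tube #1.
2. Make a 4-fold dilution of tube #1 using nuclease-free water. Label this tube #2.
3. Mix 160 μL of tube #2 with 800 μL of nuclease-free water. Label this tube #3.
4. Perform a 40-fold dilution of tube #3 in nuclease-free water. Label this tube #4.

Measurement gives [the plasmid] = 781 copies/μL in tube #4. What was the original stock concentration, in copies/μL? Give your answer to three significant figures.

1.50 × 10^6 copies/μL

Step 1: 2-fold → factor 2
Step 2: 4-fold → factor 4
Step 3: 160 μL + 800 μL = 960 μL total → factor 960/160 = 6
Step 4: 40-fold → factor 40
Overall dilution factor = 2 × 4 × 6 × 40 = 1920
Stock = 781 copies/μL × 1920 = 1.50 × 10^6 copies/μL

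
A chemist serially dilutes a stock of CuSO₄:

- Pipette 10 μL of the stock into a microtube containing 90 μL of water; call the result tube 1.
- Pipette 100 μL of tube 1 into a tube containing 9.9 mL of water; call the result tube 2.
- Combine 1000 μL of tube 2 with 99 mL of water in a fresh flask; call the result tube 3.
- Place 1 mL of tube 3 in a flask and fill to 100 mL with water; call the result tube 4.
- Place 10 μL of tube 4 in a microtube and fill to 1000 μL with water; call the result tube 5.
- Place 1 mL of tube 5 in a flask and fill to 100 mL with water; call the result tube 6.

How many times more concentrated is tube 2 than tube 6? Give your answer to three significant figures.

Step 1: 10 μL + 90 μL = 100 μL total → factor 100/10 = 10
Step 2: 100 μL + 9.9 mL = 10000 μL total → factor 10000/100 = 100
Step 3: 1000 μL + 99 mL = 1 × 10^5 μL total → factor 1 × 10^5/1000 = 100
Step 4: 1 mL brought to 100 mL → factor 100/1 = 100
Step 5: 10 μL brought to 1000 μL → factor 1000/10 = 100
Step 6: 1 mL brought to 100 mL → factor 100/1 = 100
Dilution factor to tube 2 = 1000; to tube 6 = 1 × 10^11
[tube 2]/[tube 6] = (factor to tube 6)/(factor to tube 2) = 1 × 10^11/1000 = 1.00 × 10^8

1.00 × 10^8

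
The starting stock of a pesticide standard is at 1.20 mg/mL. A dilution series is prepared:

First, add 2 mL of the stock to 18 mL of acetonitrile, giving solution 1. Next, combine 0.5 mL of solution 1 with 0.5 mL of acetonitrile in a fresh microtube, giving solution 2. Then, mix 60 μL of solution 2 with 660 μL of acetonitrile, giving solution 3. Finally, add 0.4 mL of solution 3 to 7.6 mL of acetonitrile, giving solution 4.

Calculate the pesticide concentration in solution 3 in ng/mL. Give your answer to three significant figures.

5.00 × 10^3 ng/mL

Step 1: 2 mL + 18 mL = 20 mL total → factor 20/2 = 10
Step 2: 0.5 mL + 0.5 mL = 1 mL total → factor 1/0.5 = 2
Step 3: 60 μL + 660 μL = 720 μL total → factor 720/60 = 12
Dilution factor through solution 3 = 10 × 2 × 12 = 240
[solution 3] = 1.20 mg/mL / 240 = 0.005000 mg/mL = 5.00 × 10^3 ng/mL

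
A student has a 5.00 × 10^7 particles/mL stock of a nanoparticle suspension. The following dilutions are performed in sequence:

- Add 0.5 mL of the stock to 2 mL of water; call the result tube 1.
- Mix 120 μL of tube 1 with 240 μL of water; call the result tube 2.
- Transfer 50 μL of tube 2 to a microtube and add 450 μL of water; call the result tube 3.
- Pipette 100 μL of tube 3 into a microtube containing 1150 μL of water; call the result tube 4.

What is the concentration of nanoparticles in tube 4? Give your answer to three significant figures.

Step 1: 0.5 mL + 2 mL = 2.5 mL total → factor 2.5/0.5 = 5
Step 2: 120 μL + 240 μL = 360 μL total → factor 360/120 = 3
Step 3: 50 μL + 450 μL = 500 μL total → factor 500/50 = 10
Step 4: 100 μL + 1150 μL = 1250 μL total → factor 1250/100 = 12.5
Overall dilution factor = 5 × 3 × 10 × 12.5 = 1875
Final = 5.00 × 10^7 particles/mL / 1875 = 2.67 × 10^4 particles/mL

2.67 × 10^4 particles/mL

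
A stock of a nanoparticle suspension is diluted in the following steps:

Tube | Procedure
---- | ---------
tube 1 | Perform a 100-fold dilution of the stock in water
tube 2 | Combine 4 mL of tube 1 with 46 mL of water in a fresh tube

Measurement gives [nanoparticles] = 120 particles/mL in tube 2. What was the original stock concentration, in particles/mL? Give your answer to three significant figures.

Step 1: 100-fold → factor 100
Step 2: 4 mL + 46 mL = 50 mL total → factor 50/4 = 12.5
Overall dilution factor = 100 × 12.5 = 1250
Stock = 120 particles/mL × 1250 = 1.50 × 10^5 particles/mL

1.50 × 10^5 particles/mL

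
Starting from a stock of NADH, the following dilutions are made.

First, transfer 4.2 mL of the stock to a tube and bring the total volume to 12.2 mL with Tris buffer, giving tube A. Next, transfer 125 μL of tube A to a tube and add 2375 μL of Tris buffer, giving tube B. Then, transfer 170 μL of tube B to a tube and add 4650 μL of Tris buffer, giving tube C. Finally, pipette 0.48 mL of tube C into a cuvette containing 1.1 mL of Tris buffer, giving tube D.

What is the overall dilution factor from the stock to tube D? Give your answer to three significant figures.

Step 1: 4.2 mL brought to 12.2 mL → factor 12.2/4.2 = 2.9048
Step 2: 125 μL + 2375 μL = 2500 μL total → factor 2500/125 = 20
Step 3: 170 μL + 4650 μL = 4820 μL total → factor 4820/170 = 28.353
Step 4: 0.48 mL + 1.1 mL = 1.58 mL total → factor 1.58/0.48 = 3.2917
Overall dilution factor = 2.9048 × 20 × 28.353 × 3.2917 = 5421.9

5.42 × 10^3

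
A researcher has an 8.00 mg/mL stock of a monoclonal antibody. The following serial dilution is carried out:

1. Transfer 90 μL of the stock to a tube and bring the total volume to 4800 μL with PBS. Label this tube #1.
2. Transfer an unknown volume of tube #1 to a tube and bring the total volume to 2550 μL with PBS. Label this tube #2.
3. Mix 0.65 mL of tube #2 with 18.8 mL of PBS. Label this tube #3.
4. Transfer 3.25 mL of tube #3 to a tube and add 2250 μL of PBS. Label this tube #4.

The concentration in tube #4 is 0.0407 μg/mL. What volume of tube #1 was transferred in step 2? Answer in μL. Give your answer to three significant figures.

Step 1: 90 μL brought to 4800 μL → factor 4800/90 = 53.333
Step 2: v brought to 2550 μL → factor = 2550 μL/v
Step 3: 0.65 mL + 18.8 mL = 19.45 mL total → factor 19.45/0.65 = 29.923
Step 4: 3.25 mL + 2250 μL = 5.5 mL total → factor 5.5/3.25 = 1.6923
Product of known-step factors = 2700.7
Overall factor = 8.00 mg/mL / (0.0407 μg/mL) = 1.9656 × 10^5
Step-2 factor = 1.9656 × 10^5 / 2700.7 = 72.78
v = 2550 μL / 72.78 = 35.0 μL

35.0 μL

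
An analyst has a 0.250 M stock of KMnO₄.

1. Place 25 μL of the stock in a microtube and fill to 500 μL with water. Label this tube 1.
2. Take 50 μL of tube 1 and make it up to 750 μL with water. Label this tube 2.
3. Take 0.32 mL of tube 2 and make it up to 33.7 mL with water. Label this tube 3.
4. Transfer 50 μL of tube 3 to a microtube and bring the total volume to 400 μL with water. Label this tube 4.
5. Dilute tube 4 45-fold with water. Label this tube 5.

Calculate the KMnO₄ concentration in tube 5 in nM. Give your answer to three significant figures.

Step 1: 25 μL brought to 500 μL → factor 500/25 = 20
Step 2: 50 μL brought to 750 μL → factor 750/50 = 15
Step 3: 0.32 mL brought to 33.7 mL → factor 33.7/0.32 = 105.31
Step 4: 50 μL brought to 400 μL → factor 400/50 = 8
Step 5: 45-fold → factor 45
Dilution factor through tube 5 = 20 × 15 × 105.31 × 8 × 45 = 1.1374 × 10^7
[tube 5] = 0.250 M / 1.1374 × 10^7 = 2.198 × 10^-8 M = 22.0 nM

22.0 nM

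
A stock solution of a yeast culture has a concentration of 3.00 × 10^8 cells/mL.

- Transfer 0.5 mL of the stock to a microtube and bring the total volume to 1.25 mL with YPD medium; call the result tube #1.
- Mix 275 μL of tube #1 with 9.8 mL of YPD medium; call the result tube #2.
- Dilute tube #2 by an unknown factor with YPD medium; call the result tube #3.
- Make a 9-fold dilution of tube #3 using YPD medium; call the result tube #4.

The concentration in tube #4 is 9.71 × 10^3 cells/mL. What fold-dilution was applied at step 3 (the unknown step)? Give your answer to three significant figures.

37.5-fold

Step 1: 0.5 mL brought to 1.25 mL → factor 1.25/0.5 = 2.5
Step 2: 275 μL + 9.8 mL = 10075 μL total → factor 10075/275 = 36.636
Step 3: unknown factor x
Step 4: 9-fold → factor 9
Product of known-step factors = 824.32
Overall factor = 3.00 × 10^8 cells/mL / (9.71 × 10^3 cells/mL) = 30896
x = 30896 / 824.32 = 37.5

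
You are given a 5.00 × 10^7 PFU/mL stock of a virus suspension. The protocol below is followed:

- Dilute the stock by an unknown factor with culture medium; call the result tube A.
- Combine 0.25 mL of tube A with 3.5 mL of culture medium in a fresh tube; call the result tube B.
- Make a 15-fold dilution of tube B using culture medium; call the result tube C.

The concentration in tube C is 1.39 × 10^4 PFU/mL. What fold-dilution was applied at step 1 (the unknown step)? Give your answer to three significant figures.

Step 1: unknown factor x
Step 2: 0.25 mL + 3.5 mL = 3.75 mL total → factor 3.75/0.25 = 15
Step 3: 15-fold → factor 15
Product of known-step factors = 225
Overall factor = 5.00 × 10^7 PFU/mL / (1.39 × 10^4 PFU/mL) = 3597.1
x = 3597.1 / 225 = 16.0

16.0-fold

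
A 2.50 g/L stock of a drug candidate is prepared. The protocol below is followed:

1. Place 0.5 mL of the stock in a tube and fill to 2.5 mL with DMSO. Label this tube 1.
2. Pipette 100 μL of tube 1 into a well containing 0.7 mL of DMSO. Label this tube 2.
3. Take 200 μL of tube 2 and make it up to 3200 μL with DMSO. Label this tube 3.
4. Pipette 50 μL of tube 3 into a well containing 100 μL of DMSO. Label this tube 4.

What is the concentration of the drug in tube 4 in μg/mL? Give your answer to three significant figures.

Step 1: 0.5 mL brought to 2.5 mL → factor 2.5/0.5 = 5
Step 2: 100 μL + 0.7 mL = 800 μL total → factor 800/100 = 8
Step 3: 200 μL brought to 3200 μL → factor 3200/200 = 16
Step 4: 50 μL + 100 μL = 150 μL total → factor 150/50 = 3
Dilution factor through tube 4 = 5 × 8 × 16 × 3 = 1920
[tube 4] = 2.50 g/L / 1920 = 0.001302 g/L = 1.30 μg/mL

1.30 μg/mL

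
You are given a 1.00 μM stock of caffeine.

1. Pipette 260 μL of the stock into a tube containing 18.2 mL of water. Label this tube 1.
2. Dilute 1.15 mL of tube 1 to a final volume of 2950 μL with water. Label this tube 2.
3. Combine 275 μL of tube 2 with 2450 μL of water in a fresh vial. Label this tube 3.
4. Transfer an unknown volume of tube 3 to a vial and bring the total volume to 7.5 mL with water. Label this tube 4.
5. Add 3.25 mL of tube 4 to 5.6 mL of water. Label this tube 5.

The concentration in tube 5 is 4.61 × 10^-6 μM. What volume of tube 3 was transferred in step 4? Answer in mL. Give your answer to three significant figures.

0.170 mL

Step 1: 260 μL + 18.2 mL = 18460 μL total → factor 18460/260 = 71
Step 2: 1.15 mL brought to 2950 μL → factor 2.95/1.15 = 2.5652
Step 3: 275 μL + 2450 μL = 2725 μL total → factor 2725/275 = 9.9091
Step 4: v brought to 7.5 mL → factor = 7.5 mL/v
Step 5: 3.25 mL + 5.6 mL = 8.85 mL total → factor 8.85/3.25 = 2.7231
Product of known-step factors = 4914.5
Overall factor = 1.00 μM / (4.61 × 10^-6 μM) = 2.1692 × 10^5
Step-4 factor = 2.1692 × 10^5 / 4914.5 = 44.139
v = 7.5 mL / 44.139 = 0.170 mL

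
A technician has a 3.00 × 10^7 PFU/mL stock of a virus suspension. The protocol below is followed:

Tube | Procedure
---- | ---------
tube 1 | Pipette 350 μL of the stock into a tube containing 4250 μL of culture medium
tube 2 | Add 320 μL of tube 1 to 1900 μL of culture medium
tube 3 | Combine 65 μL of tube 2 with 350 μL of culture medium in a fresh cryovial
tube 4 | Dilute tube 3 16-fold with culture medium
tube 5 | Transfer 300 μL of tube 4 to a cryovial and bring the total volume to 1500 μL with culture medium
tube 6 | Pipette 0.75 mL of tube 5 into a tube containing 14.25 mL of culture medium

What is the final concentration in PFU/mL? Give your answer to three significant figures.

Step 1: 350 μL + 4250 μL = 4600 μL total → factor 4600/350 = 13.143
Step 2: 320 μL + 1900 μL = 2220 μL total → factor 2220/320 = 6.9375
Step 3: 65 μL + 350 μL = 415 μL total → factor 415/65 = 6.3846
Step 4: 16-fold → factor 16
Step 5: 300 μL brought to 1500 μL → factor 1500/300 = 5
Step 6: 0.75 mL + 14.25 mL = 15 mL total → factor 15/0.75 = 20
Overall dilution factor = 13.143 × 6.9375 × 6.3846 × 16 × 5 × 20 = 9.3142 × 10^5
Final = 3.00 × 10^7 PFU/mL / 9.3142 × 10^5 = 32.2 PFU/mL

32.2 PFU/mL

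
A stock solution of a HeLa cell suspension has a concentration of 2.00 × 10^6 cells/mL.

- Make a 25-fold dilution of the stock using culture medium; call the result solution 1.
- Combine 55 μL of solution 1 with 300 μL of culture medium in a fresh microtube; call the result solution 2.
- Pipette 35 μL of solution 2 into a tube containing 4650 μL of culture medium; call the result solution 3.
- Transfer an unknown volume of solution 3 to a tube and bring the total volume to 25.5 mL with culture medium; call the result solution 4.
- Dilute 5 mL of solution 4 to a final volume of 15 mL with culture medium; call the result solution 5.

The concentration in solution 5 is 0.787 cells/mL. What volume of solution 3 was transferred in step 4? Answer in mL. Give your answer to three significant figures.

0.650 mL

Step 1: 25-fold → factor 25
Step 2: 55 μL + 300 μL = 355 μL total → factor 355/55 = 6.4545
Step 3: 35 μL + 4650 μL = 4685 μL total → factor 4685/35 = 133.86
Step 4: v brought to 25.5 mL → factor = 25.5 mL/v
Step 5: 5 mL brought to 15 mL → factor 15/5 = 3
Product of known-step factors = 64799
Overall factor = 2.00 × 10^6 cells/mL / (0.787 cells/mL) = 2.5413 × 10^6
Step-4 factor = 2.5413 × 10^6 / 64799 = 39.218
v = 25.5 mL / 39.218 = 0.650 mL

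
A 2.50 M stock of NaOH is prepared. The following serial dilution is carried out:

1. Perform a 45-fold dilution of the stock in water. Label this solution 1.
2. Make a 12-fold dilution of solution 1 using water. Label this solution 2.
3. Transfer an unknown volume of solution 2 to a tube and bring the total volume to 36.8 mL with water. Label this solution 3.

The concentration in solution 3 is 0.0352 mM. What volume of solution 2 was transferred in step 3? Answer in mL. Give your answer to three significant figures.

0.280 mL

Step 1: 45-fold → factor 45
Step 2: 12-fold → factor 12
Step 3: v brought to 36.8 mL → factor = 36.8 mL/v
Product of known-step factors = 540
Overall factor = 2.50 M / (0.0352 mM) = 71023
Step-3 factor = 71023 / 540 = 131.52
v = 36.8 mL / 131.52 = 0.280 mL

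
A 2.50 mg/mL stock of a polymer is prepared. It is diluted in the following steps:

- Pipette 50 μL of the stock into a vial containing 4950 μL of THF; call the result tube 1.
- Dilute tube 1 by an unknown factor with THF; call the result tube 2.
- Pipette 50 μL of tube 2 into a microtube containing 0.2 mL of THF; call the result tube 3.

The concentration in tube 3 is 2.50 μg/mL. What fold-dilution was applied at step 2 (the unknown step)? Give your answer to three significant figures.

Step 1: 50 μL + 4950 μL = 5000 μL total → factor 5000/50 = 100
Step 2: unknown factor x
Step 3: 50 μL + 0.2 mL = 250 μL total → factor 250/50 = 5
Product of known-step factors = 500
Overall factor = 2.50 mg/mL / (2.50 μg/mL) = 1000
x = 1000 / 500 = 2.00

2.00-fold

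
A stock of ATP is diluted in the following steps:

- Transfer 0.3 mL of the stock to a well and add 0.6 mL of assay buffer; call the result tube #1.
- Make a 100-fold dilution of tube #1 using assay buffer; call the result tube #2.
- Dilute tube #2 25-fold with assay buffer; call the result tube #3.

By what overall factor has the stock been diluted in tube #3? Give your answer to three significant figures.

Step 1: 0.3 mL + 0.6 mL = 0.9 mL total → factor 0.9/0.3 = 3
Step 2: 100-fold → factor 100
Step 3: 25-fold → factor 25
Overall dilution factor = 3 × 100 × 25 = 7500

7.50 × 10^3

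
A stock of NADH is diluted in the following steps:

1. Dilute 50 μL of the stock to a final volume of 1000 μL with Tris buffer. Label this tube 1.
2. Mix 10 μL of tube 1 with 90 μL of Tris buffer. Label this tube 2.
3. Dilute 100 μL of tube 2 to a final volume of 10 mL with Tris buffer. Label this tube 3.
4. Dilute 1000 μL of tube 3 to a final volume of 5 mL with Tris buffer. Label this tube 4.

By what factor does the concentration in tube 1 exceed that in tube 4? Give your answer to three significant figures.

Step 1: 50 μL brought to 1000 μL → factor 1000/50 = 20
Step 2: 10 μL + 90 μL = 100 μL total → factor 100/10 = 10
Step 3: 100 μL brought to 10 mL → factor 10000/100 = 100
Step 4: 1000 μL brought to 5 mL → factor 5000/1000 = 5
Dilution factor to tube 1 = 20; to tube 4 = 1 × 10^5
[tube 1]/[tube 4] = (factor to tube 4)/(factor to tube 1) = 1 × 10^5/20 = 5.00 × 10^3

5.00 × 10^3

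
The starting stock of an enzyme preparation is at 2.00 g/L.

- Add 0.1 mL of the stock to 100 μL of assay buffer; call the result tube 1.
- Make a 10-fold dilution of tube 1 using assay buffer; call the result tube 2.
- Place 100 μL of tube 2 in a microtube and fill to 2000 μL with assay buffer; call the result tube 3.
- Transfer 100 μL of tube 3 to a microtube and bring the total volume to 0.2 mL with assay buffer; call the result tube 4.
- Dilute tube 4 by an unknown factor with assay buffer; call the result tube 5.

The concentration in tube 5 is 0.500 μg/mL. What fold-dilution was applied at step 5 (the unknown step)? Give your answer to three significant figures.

5.00-fold

Step 1: 0.1 mL + 100 μL = 0.2 mL total → factor 0.2/0.1 = 2
Step 2: 10-fold → factor 10
Step 3: 100 μL brought to 2000 μL → factor 2000/100 = 20
Step 4: 100 μL brought to 0.2 mL → factor 200/100 = 2
Step 5: unknown factor x
Product of known-step factors = 800
Overall factor = 2.00 g/L / (0.500 μg/mL) = 4000
x = 4000 / 800 = 5.00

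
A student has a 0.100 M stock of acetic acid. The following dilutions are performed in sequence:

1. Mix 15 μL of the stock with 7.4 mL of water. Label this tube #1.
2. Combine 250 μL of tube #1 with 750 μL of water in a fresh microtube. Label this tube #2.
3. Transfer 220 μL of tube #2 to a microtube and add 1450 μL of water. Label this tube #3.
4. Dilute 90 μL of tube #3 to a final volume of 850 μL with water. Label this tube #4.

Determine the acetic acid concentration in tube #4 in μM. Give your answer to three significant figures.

0.705 μM

Step 1: 15 μL + 7.4 mL = 7415 μL total → factor 7415/15 = 494.33
Step 2: 250 μL + 750 μL = 1000 μL total → factor 1000/250 = 4
Step 3: 220 μL + 1450 μL = 1670 μL total → factor 1670/220 = 7.5909
Step 4: 90 μL brought to 850 μL → factor 850/90 = 9.4444
Overall dilution factor = 494.33 × 4 × 7.5909 × 9.4444 = 1.4176 × 10^5
Final = 0.100 M / 1.4176 × 10^5 = 7.054 × 10^-7 M = 0.705 μM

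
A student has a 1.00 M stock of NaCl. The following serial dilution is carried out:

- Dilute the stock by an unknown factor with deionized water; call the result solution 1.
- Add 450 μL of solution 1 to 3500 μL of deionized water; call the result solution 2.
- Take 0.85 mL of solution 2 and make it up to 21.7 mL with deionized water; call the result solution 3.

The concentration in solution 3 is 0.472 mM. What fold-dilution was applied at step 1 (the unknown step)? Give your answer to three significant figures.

9.45-fold

Step 1: unknown factor x
Step 2: 450 μL + 3500 μL = 3950 μL total → factor 3950/450 = 8.7778
Step 3: 0.85 mL brought to 21.7 mL → factor 21.7/0.85 = 25.529
Product of known-step factors = 224.09
Overall factor = 1.00 M / (0.472 mM) = 2118.6
x = 2118.6 / 224.09 = 9.45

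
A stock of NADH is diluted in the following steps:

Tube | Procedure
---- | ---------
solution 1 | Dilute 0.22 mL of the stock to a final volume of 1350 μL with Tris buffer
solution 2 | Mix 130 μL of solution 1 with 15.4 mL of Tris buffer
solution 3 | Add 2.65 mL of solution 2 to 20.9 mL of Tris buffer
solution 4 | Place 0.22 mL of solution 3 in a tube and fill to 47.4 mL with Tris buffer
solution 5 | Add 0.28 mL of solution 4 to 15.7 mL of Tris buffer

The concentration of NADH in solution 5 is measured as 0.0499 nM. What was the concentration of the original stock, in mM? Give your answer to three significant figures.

Step 1: 0.22 mL brought to 1350 μL → factor 1.35/0.22 = 6.1364
Step 2: 130 μL + 15.4 mL = 15530 μL total → factor 15530/130 = 119.46
Step 3: 2.65 mL + 20.9 mL = 23.55 mL total → factor 23.55/2.65 = 8.8868
Step 4: 0.22 mL brought to 47.4 mL → factor 47.4/0.22 = 215.45
Step 5: 0.28 mL + 15.7 mL = 15.98 mL total → factor 15.98/0.28 = 57.071
Overall dilution factor = 6.1364 × 119.46 × 8.8868 × 215.45 × 57.071 = 8.0105 × 10^7
Stock = 0.0499 nM × 8.0105 × 10^7 = 3.997 × 10^6 nM = 4.00 mM

4.00 mM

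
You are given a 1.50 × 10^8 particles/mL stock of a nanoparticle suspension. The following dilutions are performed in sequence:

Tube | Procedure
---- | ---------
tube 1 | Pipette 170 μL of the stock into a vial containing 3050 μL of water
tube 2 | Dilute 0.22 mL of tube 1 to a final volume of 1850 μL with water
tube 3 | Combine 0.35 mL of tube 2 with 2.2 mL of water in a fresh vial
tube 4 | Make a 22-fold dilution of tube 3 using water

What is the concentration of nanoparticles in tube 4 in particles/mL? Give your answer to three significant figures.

5.88 × 10^3 particles/mL

Step 1: 170 μL + 3050 μL = 3220 μL total → factor 3220/170 = 18.941
Step 2: 0.22 mL brought to 1850 μL → factor 1.85/0.22 = 8.4091
Step 3: 0.35 mL + 2.2 mL = 2.55 mL total → factor 2.55/0.35 = 7.2857
Step 4: 22-fold → factor 22
Overall dilution factor = 18.941 × 8.4091 × 7.2857 × 22 = 25530
Final = 1.50 × 10^8 particles/mL / 25530 = 5.88 × 10^3 particles/mL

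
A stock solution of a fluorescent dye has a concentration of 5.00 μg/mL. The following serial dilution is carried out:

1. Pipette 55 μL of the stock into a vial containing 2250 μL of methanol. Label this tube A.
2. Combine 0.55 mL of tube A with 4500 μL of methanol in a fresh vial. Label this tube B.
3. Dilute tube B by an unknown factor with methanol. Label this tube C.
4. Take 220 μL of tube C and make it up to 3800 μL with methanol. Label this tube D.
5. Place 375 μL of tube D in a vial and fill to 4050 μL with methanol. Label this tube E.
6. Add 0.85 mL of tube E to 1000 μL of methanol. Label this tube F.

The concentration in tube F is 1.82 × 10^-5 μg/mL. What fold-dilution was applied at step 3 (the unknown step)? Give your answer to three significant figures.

1.76-fold

Step 1: 55 μL + 2250 μL = 2305 μL total → factor 2305/55 = 41.909
Step 2: 0.55 mL + 4500 μL = 5.05 mL total → factor 5.05/0.55 = 9.1818
Step 3: unknown factor x
Step 4: 220 μL brought to 3800 μL → factor 3800/220 = 17.273
Step 5: 375 μL brought to 4050 μL → factor 4050/375 = 10.8
Step 6: 0.85 mL + 1000 μL = 1.85 mL total → factor 1.85/0.85 = 2.1765
Product of known-step factors = 1.5623 × 10^5
Overall factor = 5.00 μg/mL / (1.82 × 10^-5 μg/mL) = 2.7473 × 10^5
x = 2.7473 × 10^5 / 1.5623 × 10^5 = 1.76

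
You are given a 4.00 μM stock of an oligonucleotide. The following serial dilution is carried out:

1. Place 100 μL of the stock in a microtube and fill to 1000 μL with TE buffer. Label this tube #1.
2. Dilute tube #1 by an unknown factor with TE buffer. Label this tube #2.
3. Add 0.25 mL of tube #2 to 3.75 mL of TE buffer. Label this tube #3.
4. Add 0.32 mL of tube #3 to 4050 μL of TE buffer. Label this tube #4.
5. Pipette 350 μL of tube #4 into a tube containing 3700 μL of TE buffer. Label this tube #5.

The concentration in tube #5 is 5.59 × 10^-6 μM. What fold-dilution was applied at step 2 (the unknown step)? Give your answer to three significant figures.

28.3-fold

Step 1: 100 μL brought to 1000 μL → factor 1000/100 = 10
Step 2: unknown factor x
Step 3: 0.25 mL + 3.75 mL = 4 mL total → factor 4/0.25 = 16
Step 4: 0.32 mL + 4050 μL = 4.37 mL total → factor 4.37/0.32 = 13.656
Step 5: 350 μL + 3700 μL = 4050 μL total → factor 4050/350 = 11.571
Product of known-step factors = 25284
Overall factor = 4.00 μM / (5.59 × 10^-6 μM) = 7.1556 × 10^5
x = 7.1556 × 10^5 / 25284 = 28.3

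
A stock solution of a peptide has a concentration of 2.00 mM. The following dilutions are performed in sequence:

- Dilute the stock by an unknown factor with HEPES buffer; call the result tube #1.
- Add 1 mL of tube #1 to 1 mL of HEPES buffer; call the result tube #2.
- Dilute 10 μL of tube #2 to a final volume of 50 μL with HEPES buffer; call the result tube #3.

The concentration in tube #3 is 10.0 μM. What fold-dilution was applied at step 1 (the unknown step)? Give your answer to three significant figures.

Step 1: unknown factor x
Step 2: 1 mL + 1 mL = 2 mL total → factor 2/1 = 2
Step 3: 10 μL brought to 50 μL → factor 50/10 = 5
Product of known-step factors = 10
Overall factor = 2.00 mM / (10.0 μM) = 200
x = 200 / 10 = 20.0

20.0-fold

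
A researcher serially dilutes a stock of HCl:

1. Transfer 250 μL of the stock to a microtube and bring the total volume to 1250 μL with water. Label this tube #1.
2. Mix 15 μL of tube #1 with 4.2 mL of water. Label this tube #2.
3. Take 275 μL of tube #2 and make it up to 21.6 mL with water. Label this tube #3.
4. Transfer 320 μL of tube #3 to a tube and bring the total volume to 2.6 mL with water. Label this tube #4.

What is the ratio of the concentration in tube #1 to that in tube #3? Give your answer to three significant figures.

Step 1: 250 μL brought to 1250 μL → factor 1250/250 = 5
Step 2: 15 μL + 4.2 mL = 4215 μL total → factor 4215/15 = 281
Step 3: 275 μL brought to 21.6 mL → factor 21600/275 = 78.545
Dilution factor to tube #1 = 5; to tube #3 = 1.1036 × 10^5
[tube #1]/[tube #3] = (factor to tube #3)/(factor to tube #1) = 1.1036 × 10^5/5 = 2.21 × 10^4

2.21 × 10^4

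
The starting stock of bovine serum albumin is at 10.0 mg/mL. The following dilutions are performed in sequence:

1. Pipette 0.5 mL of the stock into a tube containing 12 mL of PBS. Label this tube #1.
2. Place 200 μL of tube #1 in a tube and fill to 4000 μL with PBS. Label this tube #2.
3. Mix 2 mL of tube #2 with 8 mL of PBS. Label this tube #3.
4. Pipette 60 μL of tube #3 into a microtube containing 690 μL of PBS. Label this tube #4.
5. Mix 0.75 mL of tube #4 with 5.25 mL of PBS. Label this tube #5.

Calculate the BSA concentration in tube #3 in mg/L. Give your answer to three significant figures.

4.00 mg/L

Step 1: 0.5 mL + 12 mL = 12.5 mL total → factor 12.5/0.5 = 25
Step 2: 200 μL brought to 4000 μL → factor 4000/200 = 20
Step 3: 2 mL + 8 mL = 10 mL total → factor 10/2 = 5
Dilution factor through tube #3 = 25 × 20 × 5 = 2500
[tube #3] = 10.0 mg/mL / 2500 = 0.004000 mg/mL = 4.00 mg/L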